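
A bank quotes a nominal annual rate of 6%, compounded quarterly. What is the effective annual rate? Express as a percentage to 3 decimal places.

EAR = (1 + 6%/4)^4 − 1 = (1 + 0.015)^4 − 1.
(1 + 0.015)^4 ≈ 1.061364, so EAR ≈ 6.13636%.

6.136%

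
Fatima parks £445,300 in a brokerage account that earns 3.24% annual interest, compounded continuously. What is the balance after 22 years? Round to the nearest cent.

£908,275.92

A = P·e^(rt) = 445,300·e^(0.0324·22) = 445,300·e^0.7128.
e^0.7128 ≈ 2.03969441486, so A ≈ 908,275.9229.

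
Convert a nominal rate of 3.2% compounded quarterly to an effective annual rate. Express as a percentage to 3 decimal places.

EAR = (1 + 3.2%/4)^4 − 1 = (1 + 0.008)^4 − 1.
(1 + 0.008)^4 ≈ 1.032386, so EAR ≈ 3.23861%.

3.239%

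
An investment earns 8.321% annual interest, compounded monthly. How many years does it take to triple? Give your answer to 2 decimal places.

13.25 years

(1 + 0.00693417)^(12t) = 3.
12t = ln 3 / ln(1 + 0.00693417) ≈ 1.0986/0.00691024 ≈ 158.9833.
t ≈ 13.2486.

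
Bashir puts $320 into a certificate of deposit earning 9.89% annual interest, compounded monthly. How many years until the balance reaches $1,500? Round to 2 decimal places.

15.69 years

We need (1 + 0.00824167)^(12t) = 4.6875, so 12t = ln 4.6875 / ln 1.008242 ≈ 188.2213.
t ≈ 188.2213/12 = 15.6851 years.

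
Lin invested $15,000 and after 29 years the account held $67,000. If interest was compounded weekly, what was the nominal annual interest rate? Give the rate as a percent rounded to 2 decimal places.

The 1508-period growth factor is 67,000/15,000 = 4.46667.
r/52 = 4.46667^(1/1508) − 1 ≈ 0.000992961, so r ≈ 52·0.000992961 = 5.16340%.

5.16%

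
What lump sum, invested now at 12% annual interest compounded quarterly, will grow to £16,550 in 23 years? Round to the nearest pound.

£1,091

Periodic rate = 12%/4 = 0.03; 92 periods.
P = 16,550/(1 + 0.03)^92 ≈ 16,550/15.171365557 ≈ 1,090.8708.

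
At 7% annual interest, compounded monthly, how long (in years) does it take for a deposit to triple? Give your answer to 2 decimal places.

15.74 years

(1 + 0.00583333)^(12t) = 3.
12t = ln 3 / ln(1 + 0.00583333) ≈ 1.0986/0.00581639 ≈ 188.8823.
t ≈ 15.7402.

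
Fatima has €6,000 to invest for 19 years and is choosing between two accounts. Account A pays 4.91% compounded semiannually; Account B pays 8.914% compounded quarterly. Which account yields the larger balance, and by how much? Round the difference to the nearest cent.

Account A growth factor: (1 + 0.02455)^38 ≈ 2.5133906256; balance ≈ 15,080.3438.
Account B growth factor: (1 + 0.022285)^76 ≈ 5.3391376898; balance ≈ 32,034.8261.
Account B is larger by 16,954.4824.

Account B, by €16,954.48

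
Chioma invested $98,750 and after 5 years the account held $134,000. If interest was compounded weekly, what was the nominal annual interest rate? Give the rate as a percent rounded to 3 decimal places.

(1 + r/52)^260 = 134,000/98,750 = 1.35696.
1 + r/52 = 1.35696^(1/260) ≈ 1.001175, so r/52 ≈ 0.00117472.
r ≈ 52·0.00117472 = 6.10855%.

6.109%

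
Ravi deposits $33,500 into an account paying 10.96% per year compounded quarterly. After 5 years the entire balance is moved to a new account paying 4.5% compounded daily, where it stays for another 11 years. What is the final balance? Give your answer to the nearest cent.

$94,362.31

After 5 years at 10.96%: 33,500 × 1.7170827599 ≈ 57,522.2725.
Then 11 years at 4.5%: 57,522.2725 × 1.6404481863 ≈ 94,362.3075.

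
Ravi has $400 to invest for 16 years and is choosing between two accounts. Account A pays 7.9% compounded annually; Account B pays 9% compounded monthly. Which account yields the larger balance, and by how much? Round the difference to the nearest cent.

Account B, by $329.02

A: (1 + 0.079)^16 ≈ 3.375538882, so 400 × 3.375538882 ≈ 1,350.2156.
B: (1 + 0.0075)^192 ≈ 4.1980782, so 400 × 4.1980782 ≈ 1,679.2313.
Difference ≈ 329.0157 in favor of B.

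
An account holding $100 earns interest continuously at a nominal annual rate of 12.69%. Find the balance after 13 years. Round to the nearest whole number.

$521

A = P·e^(rt) = 100·e^(0.1269·13) = 100·e^1.6497.
e^1.6497 ≈ 5.20541797, so A ≈ 520.5418.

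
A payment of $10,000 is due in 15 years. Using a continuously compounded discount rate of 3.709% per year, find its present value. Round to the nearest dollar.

P = A·e^(−rt) = 10,000·e^(−0.55635).
e^(−0.55635) ≈ 0.5732977865, so P ≈ 5,732.9779.

$5,733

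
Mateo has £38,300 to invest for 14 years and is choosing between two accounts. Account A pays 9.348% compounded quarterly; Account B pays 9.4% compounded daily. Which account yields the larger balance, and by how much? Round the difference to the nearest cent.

A: (1 + 0.02337)^56 ≈ 3.64611334347, so 38,300 × 3.64611334347 ≈ 139,646.1411.
B: (1 + 0.094/365)^5110 ≈ 3.72784594258, so 38,300 × 3.72784594258 ≈ 142,776.4996.
Difference ≈ 3,130.3585 in favor of B.

Account B, by £3,130.36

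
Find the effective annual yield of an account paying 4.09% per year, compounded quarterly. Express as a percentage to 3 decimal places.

One year is 4 periods at 0.010225 each: (1 + 0.010225)^4 ≈ 1.041532.
EAR = 1.041532 − 1 ≈ 4.15316%.

4.153%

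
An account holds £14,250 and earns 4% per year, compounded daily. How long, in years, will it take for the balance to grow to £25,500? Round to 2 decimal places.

(1 + 0.000109589)^(365t) = 25,500/14,250 = 1.7895.
365t·ln(1 + 0.000109589) = ln(1.7895); 365t = 0.58192/0.000109583 ≈ 5310.3251.
t ≈ 14.5488 years.

14.55 years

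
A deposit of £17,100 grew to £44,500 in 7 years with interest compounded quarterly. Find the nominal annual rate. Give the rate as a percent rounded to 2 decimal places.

The 28-period growth factor is 44,500/17,100 = 2.60234.
r/4 = 2.60234^(1/28) − 1 ≈ 0.0347476, so r ≈ 4·0.0347476 = 13.89904%.

13.90%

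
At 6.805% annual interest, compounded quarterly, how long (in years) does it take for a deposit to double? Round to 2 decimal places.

10.27 years

(1 + 0.0170125)^(4t) = 2.
4t = ln 2 / ln(1 + 0.0170125) ≈ 0.69315/0.0168694 ≈ 41.0890.
t ≈ 10.2723.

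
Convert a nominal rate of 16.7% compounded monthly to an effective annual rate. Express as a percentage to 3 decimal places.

One year is 12 periods at 0.0139167 each: (1 + 0.0139167)^12 ≈ 1.180394.
EAR = 1.180394 − 1 ≈ 18.03944%.

18.039%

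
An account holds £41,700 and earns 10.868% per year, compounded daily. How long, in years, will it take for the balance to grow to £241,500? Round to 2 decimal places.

(1 + 0.000297753)^(365t) = 241,500/41,700 = 5.7914.
365t·ln(1 + 0.000297753) = ln(5.7914); 365t = 1.7564/0.000297709 ≈ 5899.6125.
t ≈ 16.1633 years.

16.16 years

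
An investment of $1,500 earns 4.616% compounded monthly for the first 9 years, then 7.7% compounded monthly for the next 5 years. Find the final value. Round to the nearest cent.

$3,333.02

After 9 years at 4.616%: 1,500 × 1.513830227 ≈ 2,270.7453.
Then 5 years at 7.7%: 2,270.7453 × 1.467807881 ≈ 3,333.0179.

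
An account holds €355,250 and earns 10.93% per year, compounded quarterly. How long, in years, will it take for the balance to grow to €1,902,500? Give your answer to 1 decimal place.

We need (1 + 0.027325)^(4t) = 5.3554, so 4t = ln 5.3554 / ln 1.027325 ≈ 62.2480.
t ≈ 62.2480/4 = 15.5620 years.

15.6 years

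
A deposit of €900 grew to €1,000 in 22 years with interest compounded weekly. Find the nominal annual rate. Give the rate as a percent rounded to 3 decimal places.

(1 + r/52)^1144 = 1,000/900 = 1.11111.
1 + r/52 = 1.11111^(1/1144) ≈ 1.000092, so r/52 ≈ 0.0000921026.
r ≈ 52·0.0000921026 = 0.47893%.

0.479%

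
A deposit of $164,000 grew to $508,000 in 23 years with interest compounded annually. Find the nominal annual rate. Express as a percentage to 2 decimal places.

The 23-period growth factor is 508,000/164,000 = 3.09756.
r = 3.09756^(1/23) − 1 ≈ 0.0503854, i.e. 5.03854%.

5.04%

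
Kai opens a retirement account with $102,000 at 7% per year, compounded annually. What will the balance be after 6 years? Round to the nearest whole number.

Annual rate = 7% = 0.07; years = 6.
A = 102,000·(1 + 0.07)^6 ≈ 102,000·1.50073035185 ≈ 153,074.4959.

$153,074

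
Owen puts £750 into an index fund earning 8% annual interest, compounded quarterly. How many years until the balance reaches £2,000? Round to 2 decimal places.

12.38 years

We need (1 + 0.02)^(4t) = 2.6667, so 4t = ln 2.6667 / ln 1.02 ≈ 49.5303.
t ≈ 49.5303/4 = 12.3826 years.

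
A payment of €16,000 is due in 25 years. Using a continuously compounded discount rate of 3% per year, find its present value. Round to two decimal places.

€7,557.86

P = A·e^(−rt) = 16,000·e^(−0.75).
e^(−0.75) ≈ 0.47236655274, so P ≈ 7,557.8648.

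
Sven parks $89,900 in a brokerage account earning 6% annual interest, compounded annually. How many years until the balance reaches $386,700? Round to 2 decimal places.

25.04 years

We need (1 + 0.06)^t = 4.3014, so t = ln 4.3014 / ln 1.06 ≈ 25.0382.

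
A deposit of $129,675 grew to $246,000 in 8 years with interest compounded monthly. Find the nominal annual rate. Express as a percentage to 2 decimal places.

(1 + r/12)^96 = 246,000/129,675 = 1.89705.
1 + r/12 = 1.89705^(1/96) ≈ 1.006692, so r/12 ≈ 0.00669209.
r ≈ 12·0.00669209 = 8.03050%.

8.03%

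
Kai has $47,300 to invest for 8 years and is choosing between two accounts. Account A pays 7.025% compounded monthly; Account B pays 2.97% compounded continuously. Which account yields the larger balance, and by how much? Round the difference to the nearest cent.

Account A, by $22,850.79

A: (1 + 0.07025/12)^96 ≈ 1.7513052573, so 47,300 × 1.7513052573 ≈ 82,836.7387.
B: e^(0.0297·8) = e^0.2376 ≈ 1.2682018106, so 47,300 × 1.2682018106 ≈ 59,985.9456.
Difference ≈ 22,850.7930 in favor of A.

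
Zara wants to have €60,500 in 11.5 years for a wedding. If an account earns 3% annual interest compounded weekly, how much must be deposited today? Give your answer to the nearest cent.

Growth factor = (1 + 0.03/52)^598 ≈ 1.4118494605.
P = 60,500/1.4118494605 ≈ 42,851.5941.

€42,851.59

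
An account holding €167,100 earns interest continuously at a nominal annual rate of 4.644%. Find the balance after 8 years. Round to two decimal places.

€242,284.45

A = P·e^(rt) = 167,100·e^(0.04644·8) = 167,100·e^0.37152.
e^0.37152 ≈ 1.44993684455, so A ≈ 242,284.4467.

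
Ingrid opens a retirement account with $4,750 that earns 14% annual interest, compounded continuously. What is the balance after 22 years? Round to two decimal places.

A = P·e^(rt) = 4,750·e^(0.14·22) = 4,750·e^3.08.
e^3.08 ≈ 21.7584023962, so A ≈ 103,352.4114.

$103,352.41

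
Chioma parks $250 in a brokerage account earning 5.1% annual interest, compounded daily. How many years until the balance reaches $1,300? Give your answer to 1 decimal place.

(1 + 0.000139726)^(365t) = 1,300/250 = 5.2.
365t·ln(1 + 0.000139726) = ln(5.2); 365t = 1.6487/0.000139716 ≈ 11800.0478.
t ≈ 32.3289 years.

32.3 years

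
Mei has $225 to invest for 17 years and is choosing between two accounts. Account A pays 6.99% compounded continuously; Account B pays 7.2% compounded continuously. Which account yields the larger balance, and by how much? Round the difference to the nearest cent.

Account A growth factor: e^(0.0699·17) = e^1.1883 ≈ 3.28149792; balance ≈ 738.3370.
Account B growth factor: e^(0.072·17) = e^1.224 ≈ 3.40076362; balance ≈ 765.1718.
Account B is larger by 26.8348.

Account B, by $26.83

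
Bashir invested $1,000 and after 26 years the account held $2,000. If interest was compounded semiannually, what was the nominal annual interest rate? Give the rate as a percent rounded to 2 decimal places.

2.68%

(1 + r/2)^52 = 2,000/1,000 = 2.
1 + r/2 = 2^(1/52) ≈ 1.013419, so r/2 ≈ 0.013419.
r ≈ 2·0.013419 = 2.68380%.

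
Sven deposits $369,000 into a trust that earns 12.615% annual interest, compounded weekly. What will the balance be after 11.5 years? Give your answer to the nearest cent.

$1,571,466.88

Periodic rate = 12.615%/52 = 0.00242596; periods = 52·11.5 = 598.
A = 369,000·(1 + 0.12615/52)^598 ≈ 369,000·4.258717843541 ≈ 1,571,466.8843.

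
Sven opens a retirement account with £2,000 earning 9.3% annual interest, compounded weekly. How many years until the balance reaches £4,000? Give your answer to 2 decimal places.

(1 + 0.00178846)^(52t) = 4,000/2,000 = 2.
52t·ln(1 + 0.00178846) = ln(2); 52t = 0.69315/0.00178686 ≈ 387.9126.
t ≈ 7.4599 years.

7.46 years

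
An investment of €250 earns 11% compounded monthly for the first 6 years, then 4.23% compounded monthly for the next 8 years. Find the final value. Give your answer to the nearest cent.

€676.04

After 6 years at 11%: 250 × 1.92898385 ≈ 482.2460.
Then 8 years at 4.23%: 482.2460 × 1.40186707 ≈ 676.0447.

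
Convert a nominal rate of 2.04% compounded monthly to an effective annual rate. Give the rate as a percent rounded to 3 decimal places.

One year is 12 periods at 0.0017 each: (1 + 0.0017)^12 ≈ 1.020592.
EAR = 1.020592 − 1 ≈ 2.05918%.

2.059%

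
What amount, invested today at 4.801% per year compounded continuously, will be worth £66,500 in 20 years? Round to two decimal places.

P = A·e^(−rt) = 66,500·e^(−0.9602).
e^(−0.9602) ≈ 0.38281631506, so P ≈ 25,457.2850.

£25,457.28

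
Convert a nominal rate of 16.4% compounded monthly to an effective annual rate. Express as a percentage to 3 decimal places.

17.691%

EAR = (1 + 16.4%/12)^12 − 1 = (1 + 0.0136667)^12 − 1.
(1 + 0.0136667)^12 ≈ 1.176907, so EAR ≈ 17.69066%.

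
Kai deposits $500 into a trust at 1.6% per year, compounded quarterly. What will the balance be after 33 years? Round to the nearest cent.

$846.88

Growth factor = (1 + 0.004)^132 ≈ 1.69375305.
A ≈ 500 × 1.69375305 ≈ 846.8765.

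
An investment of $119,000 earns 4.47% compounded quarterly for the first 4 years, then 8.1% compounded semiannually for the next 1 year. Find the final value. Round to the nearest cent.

Phase 1: 119,000·(1 + 0.011175)^16 ≈ 142,156.9643.
Phase 2: 142,156.9643·(1 + 0.0405)^2 ≈ 153,904.8513.

$153,904.85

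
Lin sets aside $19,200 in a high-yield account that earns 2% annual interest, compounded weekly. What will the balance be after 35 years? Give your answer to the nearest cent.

$38,658.85

Growth factor = (1 + 0.02/52)^1820 ≈ 2.0134817131.
A ≈ 19,200 × 2.0134817131 ≈ 38,658.8489.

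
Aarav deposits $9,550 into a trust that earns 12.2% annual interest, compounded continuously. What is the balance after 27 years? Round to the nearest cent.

A = P·e^(rt) = 9,550·e^(0.122·27) = 9,550·e^3.294.
e^3.294 ≈ 26.95045014, so A ≈ 257,376.7988.

$257,376.80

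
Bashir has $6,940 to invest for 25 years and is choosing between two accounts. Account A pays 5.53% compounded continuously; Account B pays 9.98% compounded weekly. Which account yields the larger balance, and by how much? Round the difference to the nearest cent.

A: e^(0.0553·25) = e^1.3825 ≈ 3.9848513135, so 6,940 × 3.9848513135 ≈ 27,654.8681.
B: (1 + 0.0998/52)^1300 ≈ 12.092782882, so 6,940 × 12.092782882 ≈ 83,923.9132.
Difference ≈ 56,269.0451 in favor of B.

Account B, by $56,269.05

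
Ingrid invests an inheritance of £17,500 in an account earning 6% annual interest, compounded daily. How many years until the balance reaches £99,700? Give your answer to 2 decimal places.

29.00 years

(1 + 0.000164384)^(365t) = 99,700/17,500 = 5.6971.
365t·ln(1 + 0.000164384) = ln(5.6971); 365t = 1.74/0.00016437 ≈ 10585.6558.
t ≈ 29.0018 years.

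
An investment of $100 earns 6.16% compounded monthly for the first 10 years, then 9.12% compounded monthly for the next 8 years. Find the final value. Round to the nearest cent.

$382.39

After 10 years at 6.16%: 100 × 1.8485921 ≈ 184.8592.
Then 8 years at 9.12%: 184.8592 × 2.06853678 ≈ 382.3881.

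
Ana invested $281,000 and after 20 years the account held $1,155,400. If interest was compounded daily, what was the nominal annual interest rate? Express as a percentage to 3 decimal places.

7.070%

(1 + r/365)^7300 = 1,155,400/281,000 = 4.11174.
1 + r/365 = 4.11174^(1/7300) ≈ 1.000194, so r/365 ≈ 0.000193696.
r ≈ 365·0.000193696 = 7.06992%.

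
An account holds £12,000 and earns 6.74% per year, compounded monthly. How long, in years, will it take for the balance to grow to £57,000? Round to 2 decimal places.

23.18 years

We need (1 + 0.00561667)^(12t) = 4.75, so 12t = ln 4.75 / ln 1.005617 ≈ 278.1928.
t ≈ 278.1928/12 = 23.1827 years.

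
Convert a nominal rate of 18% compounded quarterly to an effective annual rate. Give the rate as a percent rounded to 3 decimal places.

19.252%

EAR = (1 + 18%/4)^4 − 1 = (1 + 0.045)^4 − 1.
(1 + 0.045)^4 ≈ 1.192519, so EAR ≈ 19.25186%.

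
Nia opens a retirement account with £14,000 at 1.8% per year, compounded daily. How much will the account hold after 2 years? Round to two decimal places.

Periodic rate = 1.8%/365 = 0.0000493151; periods = 365·2 = 730.
A = 14,000·(1 + 0.018/365)^730 ≈ 14,000·1.0366549263 ≈ 14,513.1690.

£14,513.17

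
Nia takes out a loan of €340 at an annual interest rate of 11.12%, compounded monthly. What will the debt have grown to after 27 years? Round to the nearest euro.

Periodic rate = 11.12%/12 = 0.00926667; periods = 12·27 = 324.
A = 340·(1 + 0.1112/12)^324 ≈ 340·19.85735022 ≈ 6,751.4991.

€6,751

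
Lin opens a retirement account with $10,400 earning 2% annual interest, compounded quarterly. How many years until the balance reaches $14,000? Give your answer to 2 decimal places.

14.90 years

We need (1 + 0.005)^(4t) = 1.3462, so 4t = ln 1.3462 / ln 1.005 ≈ 59.5988.
t ≈ 59.5988/4 = 14.8997 years.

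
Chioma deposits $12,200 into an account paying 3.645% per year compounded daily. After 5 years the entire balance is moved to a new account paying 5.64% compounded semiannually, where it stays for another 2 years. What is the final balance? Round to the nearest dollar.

Phase 1: 12,200·(1 + 0.03645/365)^1825 ≈ 14,638.8192.
Phase 2: 14,638.8192·(1 + 0.0282)^4 ≈ 16,361.2487.

$16,361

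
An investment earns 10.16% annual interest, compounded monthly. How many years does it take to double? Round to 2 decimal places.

(1 + 0.00846667)^(12t) = 2.
12t = ln 2 / ln(1 + 0.00846667) ≈ 0.69315/0.00843103 ≈ 82.2139.
t ≈ 6.8512.

6.85 years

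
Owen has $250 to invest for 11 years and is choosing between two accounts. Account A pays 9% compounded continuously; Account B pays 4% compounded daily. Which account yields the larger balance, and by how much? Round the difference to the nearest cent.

Account A, by $284.64

A: e^(0.09·11) = e^0.99 ≈ 2.69123447, so 250 × 2.69123447 ≈ 672.8086.
B: (1 + 0.04/365)^4015 ≈ 1.55266979, so 250 × 1.55266979 ≈ 388.1674.
Difference ≈ 284.6412 in favor of A.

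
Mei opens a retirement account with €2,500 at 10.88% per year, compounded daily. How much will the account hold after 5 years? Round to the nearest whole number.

Growth factor = (1 + 0.1088/365)^1825 ≈ 1.722744981.
A ≈ 2,500 × 1.722744981 ≈ 4,306.8625.

€4,307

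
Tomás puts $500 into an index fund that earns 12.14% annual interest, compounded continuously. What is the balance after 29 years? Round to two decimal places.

$16,902.35

A = P·e^(rt) = 500·e^(0.1214·29) = 500·e^3.5206.
e^3.5206 ≈ 33.804705203, so A ≈ 16,902.3526.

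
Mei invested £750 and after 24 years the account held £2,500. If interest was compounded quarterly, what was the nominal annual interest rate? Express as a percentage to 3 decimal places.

5.048%

(1 + r/4)^96 = 2,500/750 = 3.33333.
1 + r/4 = 3.33333^(1/96) ≈ 1.01262, so r/4 ≈ 0.0126204.
r ≈ 4·0.0126204 = 5.04814%.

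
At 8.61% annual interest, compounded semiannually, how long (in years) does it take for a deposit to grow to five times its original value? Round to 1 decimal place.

19.1 years

(1 + 0.04305)^(2t) = 5.
2t = ln 5 / ln(1 + 0.04305) ≈ 1.6094/0.0421491 ≈ 38.1844.
t ≈ 19.0922.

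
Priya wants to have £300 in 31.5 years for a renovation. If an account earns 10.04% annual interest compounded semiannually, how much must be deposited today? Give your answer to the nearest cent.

Growth factor = (1 + 0.0502)^63 ≈ 21.8845126.
P = 300/21.8845126 ≈ 13.7083.

£13.71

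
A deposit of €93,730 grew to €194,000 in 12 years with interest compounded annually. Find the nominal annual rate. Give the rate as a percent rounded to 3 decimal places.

6.250%

The 12-period growth factor is 194,000/93,730 = 2.06977.
r = 2.06977^(1/12) − 1 ≈ 0.0624951, i.e. 6.24951%.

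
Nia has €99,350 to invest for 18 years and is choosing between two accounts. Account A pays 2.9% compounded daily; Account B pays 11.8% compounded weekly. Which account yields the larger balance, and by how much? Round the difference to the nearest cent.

A: (1 + 0.029/365)^6570 ≈ 1.6853601235, so 99,350 × 1.6853601235 ≈ 167,440.5283.
B: (1 + 0.118/52)^936 ≈ 8.34442554494, so 99,350 × 8.34442554494 ≈ 829,018.6779.
Difference ≈ 661,578.1496 in favor of B.

Account B, by €661,578.15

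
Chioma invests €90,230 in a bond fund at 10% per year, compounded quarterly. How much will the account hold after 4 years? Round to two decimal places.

€133,946.94

Periodic rate = 10%/4 = 0.025; periods = 4·4 = 16.
A = 90,230·(1 + 0.025)^16 ≈ 90,230·1.48450562066 ≈ 133,946.9422.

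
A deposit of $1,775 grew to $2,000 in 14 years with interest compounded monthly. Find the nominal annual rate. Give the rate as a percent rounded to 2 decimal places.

0.85%

(1 + r/12)^168 = 2,000/1,775 = 1.12676.
1 + r/12 = 1.12676^(1/168) ≈ 1.000711, so r/12 ≈ 0.00071065.
r ≈ 12·0.00071065 = 0.85278%.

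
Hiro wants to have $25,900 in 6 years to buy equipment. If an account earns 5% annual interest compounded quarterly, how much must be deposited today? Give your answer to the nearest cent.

Growth factor = (1 + 0.0125)^24 ≈ 1.3473510504.
P = 25,900/1.3473510504 ≈ 19,222.9041.

$19,222.90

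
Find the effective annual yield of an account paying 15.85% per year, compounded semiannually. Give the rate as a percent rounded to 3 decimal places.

EAR = (1 + 15.85%/2)^2 − 1 = (1 + 0.07925)^2 − 1.
(1 + 0.07925)^2 ≈ 1.164781, so EAR ≈ 16.47806%.

16.478%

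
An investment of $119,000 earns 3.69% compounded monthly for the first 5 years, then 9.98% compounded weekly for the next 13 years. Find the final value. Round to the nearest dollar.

After 5 years at 3.69%: 119,000 × 1.20227658235 ≈ 143,070.9133.
Then 13 years at 9.98%: 143,070.9133 × 3.65522110669 ≈ 522,955.8220.

$522,956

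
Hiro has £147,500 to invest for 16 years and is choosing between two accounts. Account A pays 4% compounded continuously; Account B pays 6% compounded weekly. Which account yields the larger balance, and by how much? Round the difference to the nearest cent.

Account B, by £105,281.17

Account A growth factor: e^(0.04·16) = e^0.64 ≈ 1.8964808793; balance ≈ 279,730.9297.
Account B growth factor: (1 + 0.06/52)^832 ≈ 2.61025150696; balance ≈ 385,012.0973.
Account B is larger by 105,281.1676.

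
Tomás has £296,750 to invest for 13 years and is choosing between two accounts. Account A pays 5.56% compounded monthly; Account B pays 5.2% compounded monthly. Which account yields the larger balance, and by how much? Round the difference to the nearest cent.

Account A growth factor: (1 + 0.0556/12)^156 ≈ 2.05675740568; balance ≈ 610,342.7601.
Account B growth factor: (1 + 0.052/12)^156 ≈ 1.9631288469; balance ≈ 582,558.4853.
Account A is larger by 27,784.2748.

Account A, by £27,784.27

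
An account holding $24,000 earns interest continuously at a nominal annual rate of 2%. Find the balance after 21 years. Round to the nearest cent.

$36,527.08

A = P·e^(rt) = 24,000·e^(0.02·21) = 24,000·e^0.42.
e^0.42 ≈ 1.5219615556, so A ≈ 36,527.0773.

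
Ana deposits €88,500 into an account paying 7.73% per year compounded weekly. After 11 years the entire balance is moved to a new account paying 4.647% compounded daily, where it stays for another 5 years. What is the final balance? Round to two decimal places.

After 11 years at 7.73%: 88,500 × 2.3388716771 ≈ 206,990.1434.
Then 5 years at 4.647%: 206,990.1434 × 1.26154254017 ≈ 261,126.8713.

€261,126.87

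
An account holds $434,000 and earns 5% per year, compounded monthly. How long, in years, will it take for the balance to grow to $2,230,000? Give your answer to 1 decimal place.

32.8 years

We need (1 + 0.00416667)^(12t) = 5.1382, so 12t = ln 5.1382 / ln 1.004167 ≈ 393.6287.
t ≈ 393.6287/12 = 32.8024 years.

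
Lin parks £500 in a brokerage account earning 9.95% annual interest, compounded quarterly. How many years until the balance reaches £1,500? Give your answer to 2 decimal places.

We need (1 + 0.024875)^(4t) = 3, so 4t = ln 3 / ln 1.024875 ≈ 44.7124.
t ≈ 44.7124/4 = 11.1781 years.

11.18 years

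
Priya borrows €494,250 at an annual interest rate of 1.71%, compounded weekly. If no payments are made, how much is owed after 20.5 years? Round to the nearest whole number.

Growth factor = (1 + 0.0171/52)^1066 ≈ 1.41976643278.
A ≈ 494,250 × 1.41976643278 ≈ 701,719.5594.

€701,720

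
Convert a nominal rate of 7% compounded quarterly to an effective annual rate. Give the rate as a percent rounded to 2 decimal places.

One year is 4 periods at 0.0175 each: (1 + 0.0175)^4 ≈ 1.071859.
EAR = 1.071859 − 1 ≈ 7.18590%.

7.19%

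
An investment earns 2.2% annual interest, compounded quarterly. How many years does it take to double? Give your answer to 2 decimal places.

(1 + 0.0055)^(4t) = 2.
4t = ln 2 / ln(1 + 0.0055) ≈ 0.69315/0.00548493 ≈ 126.3730.
t ≈ 31.5933.

31.59 years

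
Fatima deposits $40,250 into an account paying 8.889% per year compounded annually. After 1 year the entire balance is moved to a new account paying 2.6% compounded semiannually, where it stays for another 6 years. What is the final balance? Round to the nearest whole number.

$51,176

After 1 years at 8.889%: 40,250 × 1.08889 ≈ 43,827.8225.
Then 6 years at 2.6%: 43,827.8225 × 1.1676517763 ≈ 51,175.6348.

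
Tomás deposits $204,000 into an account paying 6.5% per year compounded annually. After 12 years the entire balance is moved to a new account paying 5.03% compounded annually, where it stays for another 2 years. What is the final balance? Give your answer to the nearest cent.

After 12 years at 6.5%: 204,000 × 2.12909624155 ≈ 434,335.6333.
Then 2 years at 5.03%: 434,335.6333 × 1.10313009 ≈ 479,128.7062.

$479,128.71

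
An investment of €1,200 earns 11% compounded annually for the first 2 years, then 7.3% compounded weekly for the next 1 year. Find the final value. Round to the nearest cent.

After 2 years at 11%: 1,200 × 1.2321 ≈ 1,478.5200.
Then 1 years at 7.3%: 1,478.5200 × 1.075675469 ≈ 1,590.4077.

€1,590.41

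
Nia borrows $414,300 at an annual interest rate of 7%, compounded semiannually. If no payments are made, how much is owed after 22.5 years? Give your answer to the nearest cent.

$1,948,187.15

Periodic rate = 7%/2 = 0.035; periods = 2·22.5 = 45.
A = 414,300·(1 + 0.035)^45 ≈ 414,300·4.702358551336 ≈ 1,948,187.1478.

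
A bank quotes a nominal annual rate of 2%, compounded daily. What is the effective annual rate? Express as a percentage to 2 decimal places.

2.02%

EAR = (1 + 2%/365)^365 − 1 = (1 + 0.0000547945)^365 − 1.
(1 + 0.0000547945)^365 ≈ 1.020201, so EAR ≈ 2.02008%.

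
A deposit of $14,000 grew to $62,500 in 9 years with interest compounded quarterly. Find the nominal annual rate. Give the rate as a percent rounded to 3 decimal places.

The 36-period growth factor is 62,500/14,000 = 4.46429.
r/4 = 4.46429^(1/36) − 1 ≈ 0.0424342, so r ≈ 4·0.0424342 = 16.97369%.

16.974%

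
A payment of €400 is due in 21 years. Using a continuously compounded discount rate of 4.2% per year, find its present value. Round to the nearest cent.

€165.58

P = A·e^(−rt) = 400·e^(−0.882).
e^(−0.882) ≈ 0.413954175, so P ≈ 165.5817.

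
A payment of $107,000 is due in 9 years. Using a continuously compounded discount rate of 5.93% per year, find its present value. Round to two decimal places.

$62,748.13

P = A·e^(−rt) = 107,000·e^(−0.5337).
e^(−0.5337) ≈ 0.586431155327, so P ≈ 62,748.1336.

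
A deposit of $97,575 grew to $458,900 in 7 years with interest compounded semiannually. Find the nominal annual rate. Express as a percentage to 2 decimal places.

23.39%

The 14-period growth factor is 458,900/97,575 = 4.70305.
r/2 = 4.70305^(1/14) − 1 ≈ 0.116933, so r ≈ 2·0.116933 = 23.38659%.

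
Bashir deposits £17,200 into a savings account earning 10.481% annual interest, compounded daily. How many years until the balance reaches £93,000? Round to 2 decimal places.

16.10 years

(1 + 0.000287151)^(365t) = 93,000/17,200 = 5.407.
365t·ln(1 + 0.000287151) = ln(5.407); 365t = 1.6877/0.000287109 ≈ 5878.2113.
t ≈ 16.1047 years.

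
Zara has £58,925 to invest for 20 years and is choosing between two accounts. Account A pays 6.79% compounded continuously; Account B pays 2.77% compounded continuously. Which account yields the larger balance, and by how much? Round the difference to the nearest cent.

A: e^(0.0679·20) = e^1.358 ≈ 3.88840870239, so 58,925 × 3.88840870239 ≈ 229,124.4828.
B: e^(0.0277·20) = e^0.554 ≈ 1.74019991447, so 58,925 × 1.74019991447 ≈ 102,541.2800.
Difference ≈ 126,583.2028 in favor of A.

Account A, by £126,583.20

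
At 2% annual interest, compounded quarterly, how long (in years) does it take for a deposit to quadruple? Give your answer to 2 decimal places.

(1 + 0.005)^(4t) = 4.
4t = ln 4 / ln(1 + 0.005) ≈ 1.3863/0.00498754 ≈ 277.9514.
t ≈ 69.4879.

69.49 years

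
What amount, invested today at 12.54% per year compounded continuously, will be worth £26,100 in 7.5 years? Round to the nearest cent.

£10,190.29

P = A·e^(−rt) = 26,100·e^(−0.9405).
e^(−0.9405) ≈ 0.39043257026, so P ≈ 10,190.2901.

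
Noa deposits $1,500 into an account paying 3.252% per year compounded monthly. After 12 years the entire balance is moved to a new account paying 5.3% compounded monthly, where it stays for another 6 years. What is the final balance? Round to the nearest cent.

After 12 years at 3.252%: 1,500 × 1.476555748 ≈ 2,214.8336.
Then 6 years at 5.3%: 2,214.8336 × 1.373414275 ≈ 3,041.8841.

$3,041.88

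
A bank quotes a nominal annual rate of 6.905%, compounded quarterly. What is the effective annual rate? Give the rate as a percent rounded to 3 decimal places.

One year is 4 periods at 0.0172625 each: (1 + 0.0172625)^4 ≈ 1.070859.
EAR = 1.070859 − 1 ≈ 7.08586%.

7.086%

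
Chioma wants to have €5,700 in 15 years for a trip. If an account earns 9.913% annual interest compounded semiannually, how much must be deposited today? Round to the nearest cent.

€1,335.35

Growth factor = (1 + 0.049565)^30 ≈ 4.268548239.
P = 5,700/4.268548239 ≈ 1,335.3486.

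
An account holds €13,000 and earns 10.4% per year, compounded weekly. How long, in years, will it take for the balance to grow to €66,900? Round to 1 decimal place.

15.8 years

We need (1 + 0.002)^(52t) = 5.1462, so 52t = ln 5.1462 / ln 1.002 ≈ 819.9437.
t ≈ 819.9437/52 = 15.7681 years.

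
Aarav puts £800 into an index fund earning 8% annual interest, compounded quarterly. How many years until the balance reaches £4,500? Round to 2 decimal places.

21.81 years

(1 + 0.02)^(4t) = 4,500/800 = 5.625.
4t·ln(1 + 0.02) = ln(5.625); 4t = 1.7272/0.0198026 ≈ 87.2218.
t ≈ 21.8055 years.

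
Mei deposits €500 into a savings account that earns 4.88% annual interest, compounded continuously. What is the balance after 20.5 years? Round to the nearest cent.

A = P·e^(rt) = 500·e^(0.0488·20.5) = 500·e^1.0004.
e^1.0004 ≈ 2.719369359, so A ≈ 1,359.6847.

€1,359.68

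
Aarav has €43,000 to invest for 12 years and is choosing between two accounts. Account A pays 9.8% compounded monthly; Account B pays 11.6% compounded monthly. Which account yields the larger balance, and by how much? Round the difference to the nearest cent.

Account B, by €33,116.28

Account A growth factor: (1 + 0.098/12)^144 ≈ 3.22593872408; balance ≈ 138,715.3651.
Account B growth factor: (1 + 0.116/12)^144 ≈ 3.99608465816; balance ≈ 171,831.6403.
Account B is larger by 33,116.2752.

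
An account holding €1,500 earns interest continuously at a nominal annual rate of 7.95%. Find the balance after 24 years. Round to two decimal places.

A = P·e^(rt) = 1,500·e^(0.0795·24) = 1,500·e^1.908.
e^1.908 ≈ 6.7395961181, so A ≈ 10,109.3942.

€10,109.39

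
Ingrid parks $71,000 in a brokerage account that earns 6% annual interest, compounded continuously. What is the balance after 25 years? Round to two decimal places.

$318,199.92

A = P·e^(rt) = 71,000·e^(0.06·25) = 71,000·e^1.5.
e^1.5 ≈ 4.48168907034, so A ≈ 318,199.9240.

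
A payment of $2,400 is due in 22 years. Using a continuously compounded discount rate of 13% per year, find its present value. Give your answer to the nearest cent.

$137.45

P = A·e^(−rt) = 2,400·e^(−2.86).
e^(−2.86) ≈ 0.05726876027, so P ≈ 137.4450.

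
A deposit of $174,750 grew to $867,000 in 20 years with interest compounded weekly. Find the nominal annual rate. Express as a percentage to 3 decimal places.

8.015%

The 1040-period growth factor is 867,000/174,750 = 4.96137.
r/52 = 4.96137^(1/1040) − 1 ≈ 0.00154127, so r ≈ 52·0.00154127 = 8.01458%.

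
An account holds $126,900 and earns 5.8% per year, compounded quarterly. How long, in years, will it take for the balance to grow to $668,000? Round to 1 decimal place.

We need (1 + 0.0145)^(4t) = 5.264, so 4t = ln 5.264 / ln 1.0145 ≈ 115.3725.
t ≈ 115.3725/4 = 28.8431 years.

28.8 years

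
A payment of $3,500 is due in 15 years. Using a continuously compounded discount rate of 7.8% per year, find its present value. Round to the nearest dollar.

P = A·e^(−rt) = 3,500·e^(−1.17).
e^(−1.17) ≈ 0.3103669413, so P ≈ 1,086.2843.

$1,086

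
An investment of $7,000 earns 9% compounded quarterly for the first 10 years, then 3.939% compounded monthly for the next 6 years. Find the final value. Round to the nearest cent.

Phase 1: 7,000·(1 + 0.0225)^40 ≈ 17,046.3228.
Phase 2: 17,046.3228·(1 + 0.0032825)^72 ≈ 21,582.6006.

$21,582.60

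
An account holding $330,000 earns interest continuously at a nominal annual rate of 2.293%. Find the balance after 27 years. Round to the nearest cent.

$612,900.53

A = P·e^(rt) = 330,000·e^(0.02293·27) = 330,000·e^0.61911.
e^0.61911 ≈ 1.8572743319, so A ≈ 612,900.5295.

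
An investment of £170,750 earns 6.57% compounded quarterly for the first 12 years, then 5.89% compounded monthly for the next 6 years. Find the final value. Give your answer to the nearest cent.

Phase 1: 170,750·(1 + 0.016425)^48 ≈ 373,230.3539.
Phase 2: 373,230.3539·(1 + 0.0589/12)^72 ≈ 530,983.7005.

£530,983.70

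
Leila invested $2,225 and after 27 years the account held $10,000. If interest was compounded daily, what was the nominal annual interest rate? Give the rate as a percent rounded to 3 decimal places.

The 9855-period growth factor is 10,000/2,225 = 4.49438.
r/365 = 4.49438^(1/9855) − 1 ≈ 0.000152506, so r ≈ 365·0.000152506 = 5.56645%.

5.566%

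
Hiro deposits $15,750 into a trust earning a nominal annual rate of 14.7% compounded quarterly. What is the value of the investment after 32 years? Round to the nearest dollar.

Growth factor = (1 + 0.03675)^128 ≈ 101.4559768193.
A ≈ 15,750 × 101.4559768193 ≈ 1,597,931.6349.

$1,597,932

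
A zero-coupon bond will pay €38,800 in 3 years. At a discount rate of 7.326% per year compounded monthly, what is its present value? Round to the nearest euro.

€31,165

Periodic rate = 7.326%/12 = 0.006105; 36 periods.
P = 38,800/(1 + 0.006105)^36 ≈ 38,800/1.2449705059 ≈ 31,165.3969.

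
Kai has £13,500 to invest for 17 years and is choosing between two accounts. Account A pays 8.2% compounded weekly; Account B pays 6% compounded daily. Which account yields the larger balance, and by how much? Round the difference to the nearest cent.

Account A, by £16,923.00

A: (1 + 0.082/52)^884 ≈ 4.0265182259, so 13,500 × 4.0265182259 ≈ 54,357.9960.
B: (1 + 0.06/365)^6205 ≈ 2.7729623067, so 13,500 × 2.7729623067 ≈ 37,434.9911.
Difference ≈ 16,923.0049 in favor of A.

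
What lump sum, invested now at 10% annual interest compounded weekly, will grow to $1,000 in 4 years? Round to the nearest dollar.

$671

Growth factor = (1 + 0.1/52)^208 ≈ 1.49125176.
P = 1,000/1.49125176 ≈ 670.5776.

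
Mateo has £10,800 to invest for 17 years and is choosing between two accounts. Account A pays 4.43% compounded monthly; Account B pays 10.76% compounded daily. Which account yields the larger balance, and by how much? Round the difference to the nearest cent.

Account B, by £44,351.20

A: (1 + 0.0443/12)^204 ≈ 2.1206302127, so 10,800 × 2.1206302127 ≈ 22,902.8063.
B: (1 + 0.1076/365)^6205 ≈ 6.2272226692, so 10,800 × 6.2272226692 ≈ 67,254.0048.
Difference ≈ 44,351.1985 in favor of B.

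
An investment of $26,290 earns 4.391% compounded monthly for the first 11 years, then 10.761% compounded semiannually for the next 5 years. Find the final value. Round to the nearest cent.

Phase 1: 26,290·(1 + 0.04391/12)^132 ≈ 42,577.1226.
Phase 2: 42,577.1226·(1 + 0.053805)^10 ≈ 71,908.2727.

$71,908.27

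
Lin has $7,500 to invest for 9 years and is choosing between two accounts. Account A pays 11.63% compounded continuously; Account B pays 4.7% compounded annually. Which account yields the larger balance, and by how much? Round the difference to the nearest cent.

A: e^(0.1163·9) = e^1.0467 ≈ 2.8482364122, so 7,500 × 2.8482364122 ≈ 21,361.7731.
B: (1 + 0.047)^9 ≈ 1.5118897932, so 7,500 × 1.5118897932 ≈ 11,339.1734.
Difference ≈ 10,022.5996 in favor of A.

Account A, by $10,022.60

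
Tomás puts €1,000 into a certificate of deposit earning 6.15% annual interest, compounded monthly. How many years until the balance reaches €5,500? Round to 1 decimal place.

We need (1 + 0.005125)^(12t) = 5.5, so 12t = ln 5.5 / ln 1.005125 ≈ 333.4854.
t ≈ 333.4854/12 = 27.7905 years.

27.8 years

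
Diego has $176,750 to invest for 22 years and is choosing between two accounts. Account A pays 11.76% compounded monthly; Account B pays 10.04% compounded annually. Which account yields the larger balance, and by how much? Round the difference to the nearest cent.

Account A, by $869,695.57

Account A growth factor: (1 + 0.0098)^264 ≈ 13.1261305363; balance ≈ 2,320,043.5723.
Account B growth factor: (1 + 0.1004)^22 ≈ 8.205646390418; balance ≈ 1,450,347.9995.
Account A is larger by 869,695.5728.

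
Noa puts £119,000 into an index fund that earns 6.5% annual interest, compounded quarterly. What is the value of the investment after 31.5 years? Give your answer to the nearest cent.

Periodic rate = 6.5%/4 = 0.01625; periods = 4·31.5 = 126.
A = 119,000·(1 + 0.01625)^126 ≈ 119,000·7.6220252625 ≈ 907,021.0062.

£907,021.01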